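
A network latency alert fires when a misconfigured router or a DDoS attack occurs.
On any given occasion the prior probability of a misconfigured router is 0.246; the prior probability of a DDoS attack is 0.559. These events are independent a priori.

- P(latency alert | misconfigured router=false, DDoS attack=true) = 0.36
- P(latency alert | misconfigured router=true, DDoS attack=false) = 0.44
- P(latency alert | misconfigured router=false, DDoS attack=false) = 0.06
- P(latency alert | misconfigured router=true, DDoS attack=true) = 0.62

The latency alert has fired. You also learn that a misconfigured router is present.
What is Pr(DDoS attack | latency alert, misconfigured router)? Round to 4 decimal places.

For the numerator, keep only DDoS attack=true terms: 0.62×0.559 = 0.346580
Normalizer over all consistent configurations: 0.44×0.441 + 0.62×0.559 = 0.540620
Posterior = 0.346580 / 0.540620 ≈ 0.6411

Pr(DDoS attack | latency alert, misconfigured router) ≈ 0.6411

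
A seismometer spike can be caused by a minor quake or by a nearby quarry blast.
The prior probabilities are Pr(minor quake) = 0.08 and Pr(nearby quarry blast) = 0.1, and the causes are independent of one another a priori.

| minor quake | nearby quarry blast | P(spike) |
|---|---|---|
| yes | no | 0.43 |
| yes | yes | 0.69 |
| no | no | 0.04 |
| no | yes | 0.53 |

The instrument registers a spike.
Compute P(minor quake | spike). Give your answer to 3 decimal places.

Weight on minor quake=true, given the evidence: 0.030960 + 0.005520 = 0.036480
Denominator P(spike): 0.04×0.92×0.9 + 0.53×0.92×0.1 + 0.43×0.08×0.9 + 0.69×0.08×0.1 = 0.118360
P(minor quake | spike) = 0.036480/0.118360 ≈ 0.308

P(minor quake | spike) ≈ 0.308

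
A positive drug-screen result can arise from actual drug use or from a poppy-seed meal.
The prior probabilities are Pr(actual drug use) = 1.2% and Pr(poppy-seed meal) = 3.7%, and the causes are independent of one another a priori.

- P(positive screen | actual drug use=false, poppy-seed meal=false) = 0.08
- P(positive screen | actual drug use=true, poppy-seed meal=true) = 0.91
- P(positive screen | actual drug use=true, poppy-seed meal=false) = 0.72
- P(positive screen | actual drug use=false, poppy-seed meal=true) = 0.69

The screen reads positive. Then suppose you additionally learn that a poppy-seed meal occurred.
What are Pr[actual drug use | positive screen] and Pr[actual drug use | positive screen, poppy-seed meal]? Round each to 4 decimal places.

Pr[actual drug use | positive screen] ≈ 0.0793; Pr[actual drug use | positive screen, poppy-seed meal] ≈ 0.0158

By total probability over the 4 (actual drug use, poppy-seed meal) configurations:
  P(positive screen) = 0.08*0.988*0.963 + 0.69*0.988*0.037 + 0.72*0.012*0.963 + 0.91*0.012*0.037
        = 0.076116 + 0.025224 + 0.008320 + 0.000404 = 0.110064
The terms with actual drug use present sum to 0.008724, so
  P(actual drug use | positive screen) = 0.008724 / 0.110064 ≈ 0.0793

Now condition on the additional information:
Sum P(positive screen|·) weighted by the priors over both values of actual drug use:
  P(positive screen | poppy-seed meal) = 0.69·0.988 + 0.91·0.012
        = 0.681720 + 0.010920 = 0.692640
The terms with actual drug use present sum to 0.010920, so
  P(actual drug use | positive screen, poppy-seed meal) = 0.010920 / 0.692640 ≈ 0.0158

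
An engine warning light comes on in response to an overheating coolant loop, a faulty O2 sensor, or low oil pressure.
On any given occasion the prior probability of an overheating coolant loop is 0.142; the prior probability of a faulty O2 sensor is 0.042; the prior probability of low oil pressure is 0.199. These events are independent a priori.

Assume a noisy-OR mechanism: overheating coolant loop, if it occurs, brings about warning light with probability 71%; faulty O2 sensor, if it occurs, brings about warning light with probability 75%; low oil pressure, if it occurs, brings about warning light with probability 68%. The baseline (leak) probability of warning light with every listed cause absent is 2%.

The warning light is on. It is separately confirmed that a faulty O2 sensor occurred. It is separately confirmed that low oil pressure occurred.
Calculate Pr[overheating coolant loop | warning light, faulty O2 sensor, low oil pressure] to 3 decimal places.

Pr[overheating coolant loop | warning light, faulty O2 sensor, low oil pressure] ≈ 0.149

Under noisy-OR, P(warning light | causes) = 1 − (1−0.02)·∏(1−qᵢ) over the active causes.
Sum P(warning light|·) weighted by the priors over both values of overheating coolant loop:
  P(warning light | faulty O2 sensor, low oil pressure) = 0.9216·0.858 + 0.977264·0.142
        = 0.790733 + 0.138771 = 0.929504
The terms with overheating coolant loop present sum to 0.138771, so
  P(overheating coolant loop | warning light, faulty O2 sensor, low oil pressure) = 0.138771 / 0.929504 ≈ 0.149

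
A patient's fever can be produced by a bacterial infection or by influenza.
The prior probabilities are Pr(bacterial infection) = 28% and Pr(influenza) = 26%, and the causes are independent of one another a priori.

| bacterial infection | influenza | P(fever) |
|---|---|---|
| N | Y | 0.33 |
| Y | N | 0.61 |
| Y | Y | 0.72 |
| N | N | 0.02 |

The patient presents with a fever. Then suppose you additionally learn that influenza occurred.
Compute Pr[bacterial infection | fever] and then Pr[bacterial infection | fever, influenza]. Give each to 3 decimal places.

Pr[bacterial infection | fever] ≈ 0.712; Pr[bacterial infection | fever, influenza] ≈ 0.459

By total probability over the 4 (bacterial infection, influenza) configurations:
  P(fever) = 0.02·0.72·0.74 + 0.33·0.72·0.26 + 0.61·0.28·0.74 + 0.72·0.28·0.26
        = 0.010656 + 0.061776 + 0.126392 + 0.052416 = 0.251240
Configurations with bacterial infection contribute 0.178808, so
  P(bacterial infection | fever) = 0.178808 / 0.251240 ≈ 0.712

With the extra evidence:
Numerator (weight on configurations with bacterial infection): 0.72×0.28 = 0.201600
Normalizer over all consistent configurations: 0.33×0.72 + 0.72×0.28 = 0.439200
Posterior = 0.201600 / 0.439200 ≈ 0.459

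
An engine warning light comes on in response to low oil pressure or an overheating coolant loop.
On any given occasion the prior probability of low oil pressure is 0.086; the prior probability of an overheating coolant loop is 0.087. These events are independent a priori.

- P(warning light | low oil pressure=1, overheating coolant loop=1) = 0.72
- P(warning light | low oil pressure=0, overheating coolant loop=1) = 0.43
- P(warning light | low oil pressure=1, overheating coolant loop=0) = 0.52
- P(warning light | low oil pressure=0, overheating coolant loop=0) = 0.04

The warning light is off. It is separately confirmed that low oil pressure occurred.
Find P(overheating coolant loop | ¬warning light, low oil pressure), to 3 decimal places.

P(overheating coolant loop | ¬warning light, low oil pressure) ≈ 0.053

For the numerator, keep only overheating coolant loop=true terms: 0.28*0.087 = 0.024360
Denominator P(¬warning light | low oil pressure): 0.48*0.913 + 0.28*0.087 = 0.462600
Posterior = 0.024360 / 0.462600 ≈ 0.053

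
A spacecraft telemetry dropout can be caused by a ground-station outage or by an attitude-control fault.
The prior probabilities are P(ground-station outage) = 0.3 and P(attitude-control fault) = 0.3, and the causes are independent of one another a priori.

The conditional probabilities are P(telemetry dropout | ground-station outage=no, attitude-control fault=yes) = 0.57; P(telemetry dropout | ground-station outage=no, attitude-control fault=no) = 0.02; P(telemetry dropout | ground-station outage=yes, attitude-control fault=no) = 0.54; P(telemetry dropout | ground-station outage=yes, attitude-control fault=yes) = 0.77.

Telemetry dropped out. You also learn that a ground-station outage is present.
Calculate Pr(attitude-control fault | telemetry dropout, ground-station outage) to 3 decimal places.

Sum P(telemetry dropout|·) weighted by the priors over both values of attitude-control fault:
  P(telemetry dropout | ground-station outage) = 0.54*0.7 + 0.77*0.3
        = 0.378000 + 0.231000 = 0.609000
The terms with attitude-control fault present sum to 0.231000, so
  P(attitude-control fault | telemetry dropout, ground-station outage) = 0.231000 / 0.609000 ≈ 0.379

Pr(attitude-control fault | telemetry dropout, ground-station outage) ≈ 0.379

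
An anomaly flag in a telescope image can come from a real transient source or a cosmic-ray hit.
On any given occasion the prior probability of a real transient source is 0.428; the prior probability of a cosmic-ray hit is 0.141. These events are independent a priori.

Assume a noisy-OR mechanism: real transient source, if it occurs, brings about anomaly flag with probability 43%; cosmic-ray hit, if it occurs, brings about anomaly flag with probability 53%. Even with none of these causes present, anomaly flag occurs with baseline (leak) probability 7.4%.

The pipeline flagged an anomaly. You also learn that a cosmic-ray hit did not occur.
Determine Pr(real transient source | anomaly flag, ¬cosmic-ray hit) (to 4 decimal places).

Under noisy-OR, P(anomaly flag | causes) = 1 − (1−0.074)·∏(1−qᵢ) over the active causes.
P(anomaly flag | ¬cosmic-ray hit) = 0.074×0.572 + 0.47218×0.428 = 0.042328 + 0.202093 = 0.244421
The real transient source-present share is 0.47218×0.428 = 0.202093.
Hence the posterior is 0.202093/0.244421 ≈ 0.8268.

Pr(real transient source | anomaly flag, ¬cosmic-ray hit) ≈ 0.8268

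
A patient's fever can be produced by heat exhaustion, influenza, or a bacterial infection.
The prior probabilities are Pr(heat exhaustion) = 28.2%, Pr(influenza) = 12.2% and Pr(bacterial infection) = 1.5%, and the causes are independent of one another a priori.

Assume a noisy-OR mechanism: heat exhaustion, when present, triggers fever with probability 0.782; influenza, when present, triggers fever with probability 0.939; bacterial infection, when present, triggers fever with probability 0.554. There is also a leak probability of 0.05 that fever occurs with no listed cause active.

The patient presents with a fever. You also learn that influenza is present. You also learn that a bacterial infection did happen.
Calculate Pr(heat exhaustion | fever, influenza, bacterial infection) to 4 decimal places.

Pr(heat exhaustion | fever, influenza, bacterial infection) ≈ 0.2862

Under noisy-OR, P(fever | causes) = 1 − (1−0.05)·∏(1−qᵢ) over the active causes.
By total probability over both values of heat exhaustion:
  P(fever | influenza, bacterial infection) = 0.974154*0.718 + 0.994366*0.282
        = 0.699443 + 0.280411 = 0.979854
Keeping only the heat exhaustion-present terms gives 0.280411, so
  P(heat exhaustion | fever, influenza, bacterial infection) = 0.280411 / 0.979854 ≈ 0.2862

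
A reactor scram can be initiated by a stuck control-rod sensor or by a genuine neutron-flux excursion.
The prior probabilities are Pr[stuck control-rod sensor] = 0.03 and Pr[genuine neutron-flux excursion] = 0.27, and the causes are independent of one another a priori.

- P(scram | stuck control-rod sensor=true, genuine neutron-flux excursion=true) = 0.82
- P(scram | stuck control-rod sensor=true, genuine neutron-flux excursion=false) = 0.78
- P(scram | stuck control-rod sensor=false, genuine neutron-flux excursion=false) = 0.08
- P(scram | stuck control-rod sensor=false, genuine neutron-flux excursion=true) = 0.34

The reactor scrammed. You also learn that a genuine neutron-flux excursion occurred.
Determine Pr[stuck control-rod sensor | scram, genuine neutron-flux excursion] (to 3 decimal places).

P(scram | genuine neutron-flux excursion) = 0.34*0.97 + 0.82*0.03 = 0.329800 + 0.024600 = 0.354400
Restricting to configurations with stuck control-rod sensor present: 0.82*0.03 = 0.024600.
Hence the posterior is 0.024600/0.354400 ≈ 0.069.

Pr[stuck control-rod sensor | scram, genuine neutron-flux excursion] ≈ 0.069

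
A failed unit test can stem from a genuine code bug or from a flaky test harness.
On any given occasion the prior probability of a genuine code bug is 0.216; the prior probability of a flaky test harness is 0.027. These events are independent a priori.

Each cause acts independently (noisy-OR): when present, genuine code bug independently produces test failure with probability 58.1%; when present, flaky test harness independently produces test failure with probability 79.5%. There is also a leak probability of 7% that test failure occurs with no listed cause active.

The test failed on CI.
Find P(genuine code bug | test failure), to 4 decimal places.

Under noisy-OR, P(test failure | causes) = 1 − (1−0.07)·∏(1−qᵢ) over the active causes.
Numerator (weight on configurations with genuine code bug): 0.128272 + 0.005366 = 0.133638
The normalizing constant is 0.07×0.784×0.973 + 0.80935×0.784×0.027 + 0.61033×0.216×0.973 + 0.920118×0.216×0.027 = 0.204168
P(genuine code bug | test failure) = 0.133638/0.204168 ≈ 0.6545

P(genuine code bug | test failure) ≈ 0.6545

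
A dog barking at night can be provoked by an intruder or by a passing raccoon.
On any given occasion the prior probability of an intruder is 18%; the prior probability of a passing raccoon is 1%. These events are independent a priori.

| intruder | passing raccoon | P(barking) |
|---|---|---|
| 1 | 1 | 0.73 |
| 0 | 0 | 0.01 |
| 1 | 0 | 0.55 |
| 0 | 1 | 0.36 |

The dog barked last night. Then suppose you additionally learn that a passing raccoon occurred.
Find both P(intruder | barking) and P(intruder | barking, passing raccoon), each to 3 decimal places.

P(barking) = 0.01·0.82·0.99 + 0.36·0.82·0.01 + 0.55·0.18·0.99 + 0.73·0.18·0.01 = 0.008118 + 0.002952 + 0.098010 + 0.001314 = 0.110394
The intruder-present share is 0.098010 + 0.001314 = 0.099324.
P(intruder | barking) = 0.099324 / 0.110394 ≈ 0.900

Now condition on the additional information:
P(barking | passing raccoon) = 0.36*0.82 + 0.73*0.18 = 0.295200 + 0.131400 = 0.426600
The intruder-present share is 0.73*0.18 = 0.131400.
P(intruder | barking, passing raccoon) = 0.131400 / 0.426600 ≈ 0.308

P(intruder | barking) ≈ 0.900; P(intruder | barking, passing raccoon) ≈ 0.308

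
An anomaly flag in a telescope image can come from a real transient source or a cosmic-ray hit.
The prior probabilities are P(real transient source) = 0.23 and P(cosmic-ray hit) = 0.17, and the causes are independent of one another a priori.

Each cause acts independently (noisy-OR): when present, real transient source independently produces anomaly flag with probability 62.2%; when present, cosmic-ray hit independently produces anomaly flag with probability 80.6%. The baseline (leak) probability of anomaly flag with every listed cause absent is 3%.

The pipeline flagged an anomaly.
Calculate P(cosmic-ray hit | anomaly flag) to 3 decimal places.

P(cosmic-ray hit | anomaly flag) ≈ 0.504

Under noisy-OR, P(anomaly flag | causes) = 1 − (1−0.03)·∏(1−qᵢ) over the active causes.
By total probability over the 4 (real transient source, cosmic-ray hit) configurations:
  P(anomaly flag) = 0.03*0.77*0.83 + 0.81182*0.77*0.17 + 0.63334*0.23*0.83 + 0.928868*0.23*0.17
        = 0.019173 + 0.106267 + 0.120905 + 0.036319 = 0.282664
The terms with cosmic-ray hit present sum to 0.142586, so
  P(cosmic-ray hit | anomaly flag) = 0.142586 / 0.282664 ≈ 0.504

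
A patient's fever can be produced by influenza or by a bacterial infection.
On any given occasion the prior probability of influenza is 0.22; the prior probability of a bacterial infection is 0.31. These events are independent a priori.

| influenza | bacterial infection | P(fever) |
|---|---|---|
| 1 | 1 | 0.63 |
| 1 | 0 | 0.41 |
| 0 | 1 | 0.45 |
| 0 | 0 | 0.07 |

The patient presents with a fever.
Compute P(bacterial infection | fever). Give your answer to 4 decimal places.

P(fever) = 0.07×0.78×0.69 + 0.45×0.78×0.31 + 0.41×0.22×0.69 + 0.63×0.22×0.31 = 0.037674 + 0.108810 + 0.062238 + 0.042966 = 0.251688
Of this, 0.151776 comes from 0.108810 + 0.042966 (the bacterial infection=true cases).
P(bacterial infection | fever) = 0.151776 / 0.251688 ≈ 0.6030

P(bacterial infection | fever) ≈ 0.6030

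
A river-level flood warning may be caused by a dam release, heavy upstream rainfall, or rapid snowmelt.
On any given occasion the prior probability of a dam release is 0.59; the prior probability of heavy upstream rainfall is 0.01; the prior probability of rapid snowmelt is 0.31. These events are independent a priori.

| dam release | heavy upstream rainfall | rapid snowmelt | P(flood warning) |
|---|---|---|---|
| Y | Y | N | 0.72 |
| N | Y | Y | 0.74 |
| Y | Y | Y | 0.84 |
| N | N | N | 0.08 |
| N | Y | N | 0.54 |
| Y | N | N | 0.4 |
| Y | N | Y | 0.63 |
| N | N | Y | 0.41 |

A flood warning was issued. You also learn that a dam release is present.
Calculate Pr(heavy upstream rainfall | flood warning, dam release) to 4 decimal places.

Pr(heavy upstream rainfall | flood warning, dam release) ≈ 0.0160

Numerator (weight on configurations with heavy upstream rainfall): 0.004968 + 0.002604 = 0.007572
The normalizing constant is 0.4*0.99*0.69 + 0.63*0.99*0.31 + 0.72*0.01*0.69 + 0.84*0.01*0.31 = 0.474159
Posterior = 0.007572 / 0.474159 ≈ 0.0160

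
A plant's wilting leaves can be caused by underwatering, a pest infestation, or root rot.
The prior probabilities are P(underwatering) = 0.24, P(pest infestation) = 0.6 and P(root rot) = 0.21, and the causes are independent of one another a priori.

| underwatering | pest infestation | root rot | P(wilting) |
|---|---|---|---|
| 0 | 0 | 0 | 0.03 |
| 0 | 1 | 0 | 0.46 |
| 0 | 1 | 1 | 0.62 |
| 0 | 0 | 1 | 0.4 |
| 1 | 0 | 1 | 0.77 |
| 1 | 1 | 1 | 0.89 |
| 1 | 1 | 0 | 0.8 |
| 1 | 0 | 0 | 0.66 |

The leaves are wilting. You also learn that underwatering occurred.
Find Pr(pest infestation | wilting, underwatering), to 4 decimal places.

Pr(pest infestation | wilting, underwatering) ≈ 0.6426

P(wilting | underwatering) = 0.66*0.4*0.79 + 0.77*0.4*0.21 + 0.8*0.6*0.79 + 0.89*0.6*0.21 = 0.208560 + 0.064680 + 0.379200 + 0.112140 = 0.764580
The pest infestation-present share is 0.379200 + 0.112140 = 0.491340.
Hence the posterior is 0.491340/0.764580 ≈ 0.6426.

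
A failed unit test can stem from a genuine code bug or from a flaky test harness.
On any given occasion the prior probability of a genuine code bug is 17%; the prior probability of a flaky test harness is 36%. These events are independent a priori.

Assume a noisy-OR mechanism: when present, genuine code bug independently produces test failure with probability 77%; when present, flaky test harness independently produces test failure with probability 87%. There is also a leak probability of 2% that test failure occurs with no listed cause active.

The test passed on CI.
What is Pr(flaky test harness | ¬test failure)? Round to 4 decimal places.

Under noisy-OR, P(test failure | causes) = 1 − (1−0.02)·∏(1−qᵢ) over the active causes.
Weight on flaky test harness=true, given the evidence: 0.038067 + 0.001793 = 0.039860
Normalizer over all consistent configurations: 0.98×0.83×0.64 + 0.1274×0.83×0.36 + 0.2254×0.17×0.64 + 0.029302×0.17×0.36 = 0.584960
Posterior = 0.039860 / 0.584960 ≈ 0.0681

Pr(flaky test harness | ¬test failure) ≈ 0.0681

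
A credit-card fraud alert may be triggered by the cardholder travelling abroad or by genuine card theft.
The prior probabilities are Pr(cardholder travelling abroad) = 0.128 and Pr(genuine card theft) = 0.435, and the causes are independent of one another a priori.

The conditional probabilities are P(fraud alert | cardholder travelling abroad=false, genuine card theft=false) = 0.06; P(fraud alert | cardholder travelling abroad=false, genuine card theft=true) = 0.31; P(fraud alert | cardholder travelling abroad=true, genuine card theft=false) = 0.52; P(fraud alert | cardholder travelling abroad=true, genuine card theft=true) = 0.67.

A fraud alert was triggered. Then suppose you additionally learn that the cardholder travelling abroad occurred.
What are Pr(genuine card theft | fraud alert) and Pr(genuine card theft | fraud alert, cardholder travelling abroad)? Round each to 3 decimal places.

Enumerate the 4 (cardholder travelling abroad, genuine card theft) configurations and weight by the priors:
  P(fraud alert) = 0.06·0.872·0.565 + 0.31·0.872·0.435 + 0.52·0.128·0.565 + 0.67·0.128·0.435
        = 0.029561 + 0.117589 + 0.037606 + 0.037306 = 0.222062
Configurations with genuine card theft contribute 0.154895, so
  P(genuine card theft | fraud alert) = 0.154895 / 0.222062 ≈ 0.698

Now condition on the additional information:
Numerator (weight on configurations with genuine card theft): 0.67·0.435 = 0.291450
The normalizing constant is 0.52·0.565 + 0.67·0.435 = 0.585250
Posterior = 0.291450 / 0.585250 ≈ 0.498

Pr(genuine card theft | fraud alert) ≈ 0.698; Pr(genuine card theft | fraud alert, cardholder travelling abroad) ≈ 0.498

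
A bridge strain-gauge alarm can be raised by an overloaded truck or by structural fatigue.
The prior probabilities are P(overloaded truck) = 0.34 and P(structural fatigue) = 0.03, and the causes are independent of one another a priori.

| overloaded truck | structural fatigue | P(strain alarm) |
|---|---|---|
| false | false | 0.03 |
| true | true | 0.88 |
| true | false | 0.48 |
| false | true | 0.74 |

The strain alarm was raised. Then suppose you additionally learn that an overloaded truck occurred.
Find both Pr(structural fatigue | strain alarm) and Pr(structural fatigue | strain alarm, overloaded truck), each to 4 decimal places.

Pr(structural fatigue | strain alarm) ≈ 0.1175; Pr(structural fatigue | strain alarm, overloaded truck) ≈ 0.0537

P(strain alarm) = 0.03×0.66×0.97 + 0.74×0.66×0.03 + 0.48×0.34×0.97 + 0.88×0.34×0.03 = 0.019206 + 0.014652 + 0.158304 + 0.008976 = 0.201138
The structural fatigue-present share is 0.014652 + 0.008976 = 0.023628.
P(structural fatigue | strain alarm) = 0.023628 / 0.201138 ≈ 0.1175

With the extra evidence:
P(strain alarm | overloaded truck) = 0.48·0.97 + 0.88·0.03 = 0.465600 + 0.026400 = 0.492000
Restricting to configurations with structural fatigue present: 0.88·0.03 = 0.026400.
P(structural fatigue | strain alarm, overloaded truck) = 0.026400 / 0.492000 ≈ 0.0537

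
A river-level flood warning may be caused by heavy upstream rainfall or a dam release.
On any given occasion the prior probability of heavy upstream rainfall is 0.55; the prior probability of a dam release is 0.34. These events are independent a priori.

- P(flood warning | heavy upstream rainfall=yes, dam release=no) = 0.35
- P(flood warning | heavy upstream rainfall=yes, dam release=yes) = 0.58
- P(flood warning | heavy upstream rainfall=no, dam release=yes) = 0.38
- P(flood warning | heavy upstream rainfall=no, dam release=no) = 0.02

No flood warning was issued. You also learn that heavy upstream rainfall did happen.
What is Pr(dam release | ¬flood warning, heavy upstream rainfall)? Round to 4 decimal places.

Pr(dam release | ¬flood warning, heavy upstream rainfall) ≈ 0.2497

By total probability over both values of dam release:
  P(¬flood warning | heavy upstream rainfall) = 0.65×0.66 + 0.42×0.34
        = 0.429000 + 0.142800 = 0.571800
Configurations with dam release contribute 0.142800, so
  P(dam release | ¬flood warning, heavy upstream rainfall) = 0.142800 / 0.571800 ≈ 0.2497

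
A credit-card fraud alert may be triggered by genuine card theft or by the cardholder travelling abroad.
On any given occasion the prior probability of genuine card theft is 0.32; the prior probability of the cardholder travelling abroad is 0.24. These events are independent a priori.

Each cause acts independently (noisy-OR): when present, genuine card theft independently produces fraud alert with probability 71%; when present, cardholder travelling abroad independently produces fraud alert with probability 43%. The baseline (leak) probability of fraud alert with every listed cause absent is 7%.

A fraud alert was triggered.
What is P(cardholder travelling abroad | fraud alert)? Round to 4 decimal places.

P(cardholder travelling abroad | fraud alert) ≈ 0.3986

Under noisy-OR, P(fraud alert | causes) = 1 − (1−0.07)·∏(1−qᵢ) over the active causes.
Sum P(fraud alert|·) weighted by the priors over the 4 (genuine card theft, cardholder travelling abroad) configurations:
  P(fraud alert) = 0.07*0.68*0.76 + 0.4699*0.68*0.24 + 0.7303*0.32*0.76 + 0.846271*0.32*0.24
        = 0.036176 + 0.076688 + 0.177609 + 0.064994 = 0.355467
Configurations with cardholder travelling abroad contribute 0.141682, so
  P(cardholder travelling abroad | fraud alert) = 0.141682 / 0.355467 ≈ 0.3986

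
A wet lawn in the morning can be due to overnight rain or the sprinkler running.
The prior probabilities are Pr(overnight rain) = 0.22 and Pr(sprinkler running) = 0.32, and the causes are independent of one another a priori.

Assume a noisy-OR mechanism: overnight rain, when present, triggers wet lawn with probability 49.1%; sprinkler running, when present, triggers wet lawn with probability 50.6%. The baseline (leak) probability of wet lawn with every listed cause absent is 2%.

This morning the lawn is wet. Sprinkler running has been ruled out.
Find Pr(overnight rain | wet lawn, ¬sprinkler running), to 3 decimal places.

Under noisy-OR, P(wet lawn | causes) = 1 − (1−0.02)·∏(1−qᵢ) over the active causes.
P(wet lawn | ¬sprinkler running) = 0.02·0.78 + 0.50118·0.22 = 0.015600 + 0.110260 = 0.125860
Restricting to configurations with overnight rain present: 0.50118·0.22 = 0.110260.
Hence the posterior is 0.110260/0.125860 ≈ 0.876.

Pr(overnight rain | wet lawn, ¬sprinkler running) ≈ 0.876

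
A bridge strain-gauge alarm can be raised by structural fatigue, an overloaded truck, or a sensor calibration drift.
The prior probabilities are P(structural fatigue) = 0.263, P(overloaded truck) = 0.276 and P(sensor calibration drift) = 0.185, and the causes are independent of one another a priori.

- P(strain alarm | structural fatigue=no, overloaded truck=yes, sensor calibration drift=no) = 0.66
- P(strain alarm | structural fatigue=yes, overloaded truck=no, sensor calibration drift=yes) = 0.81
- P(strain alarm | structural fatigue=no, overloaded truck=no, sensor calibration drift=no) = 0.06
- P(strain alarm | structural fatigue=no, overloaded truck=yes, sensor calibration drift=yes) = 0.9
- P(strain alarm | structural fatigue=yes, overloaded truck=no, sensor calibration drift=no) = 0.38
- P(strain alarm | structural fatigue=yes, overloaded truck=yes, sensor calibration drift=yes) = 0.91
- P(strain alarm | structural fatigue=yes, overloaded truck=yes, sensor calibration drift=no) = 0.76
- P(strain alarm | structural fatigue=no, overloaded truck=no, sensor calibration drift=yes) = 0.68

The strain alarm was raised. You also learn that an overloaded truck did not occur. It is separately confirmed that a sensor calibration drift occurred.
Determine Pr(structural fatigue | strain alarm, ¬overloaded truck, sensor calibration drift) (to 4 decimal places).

Enumerate both values of structural fatigue and weight by the priors:
  P(strain alarm | ¬overloaded truck, sensor calibration drift) = 0.68×0.737 + 0.81×0.263
        = 0.501160 + 0.213030 = 0.714190
Configurations with structural fatigue contribute 0.213030, so
  P(structural fatigue | strain alarm, ¬overloaded truck, sensor calibration drift) = 0.213030 / 0.714190 ≈ 0.2983

Pr(structural fatigue | strain alarm, ¬overloaded truck, sensor calibration drift) ≈ 0.2983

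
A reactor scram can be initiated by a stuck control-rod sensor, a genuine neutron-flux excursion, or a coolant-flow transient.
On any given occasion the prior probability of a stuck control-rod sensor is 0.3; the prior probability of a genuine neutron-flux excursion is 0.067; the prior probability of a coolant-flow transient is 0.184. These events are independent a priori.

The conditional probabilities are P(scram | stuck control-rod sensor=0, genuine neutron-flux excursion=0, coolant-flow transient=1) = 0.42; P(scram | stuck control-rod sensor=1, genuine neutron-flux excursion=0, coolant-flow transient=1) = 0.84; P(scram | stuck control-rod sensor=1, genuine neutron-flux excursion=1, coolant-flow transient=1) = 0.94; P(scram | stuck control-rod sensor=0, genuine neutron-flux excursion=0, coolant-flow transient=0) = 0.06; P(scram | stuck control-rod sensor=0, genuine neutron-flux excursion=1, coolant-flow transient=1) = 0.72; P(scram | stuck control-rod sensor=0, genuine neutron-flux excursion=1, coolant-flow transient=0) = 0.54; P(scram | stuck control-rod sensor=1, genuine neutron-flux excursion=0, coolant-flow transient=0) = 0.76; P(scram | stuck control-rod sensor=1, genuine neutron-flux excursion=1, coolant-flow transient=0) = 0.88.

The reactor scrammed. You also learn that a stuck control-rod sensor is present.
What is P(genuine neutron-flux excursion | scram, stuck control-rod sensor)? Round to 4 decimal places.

P(genuine neutron-flux excursion | scram, stuck control-rod sensor) ≈ 0.0763

P(scram | stuck control-rod sensor) = 0.76·0.933·0.816 + 0.84·0.933·0.184 + 0.88·0.067·0.816 + 0.94·0.067·0.184 = 0.578609 + 0.144204 + 0.048111 + 0.011588 = 0.782512
The genuine neutron-flux excursion-present share is 0.048111 + 0.011588 = 0.059699.
Hence the posterior is 0.059699/0.782512 ≈ 0.0763.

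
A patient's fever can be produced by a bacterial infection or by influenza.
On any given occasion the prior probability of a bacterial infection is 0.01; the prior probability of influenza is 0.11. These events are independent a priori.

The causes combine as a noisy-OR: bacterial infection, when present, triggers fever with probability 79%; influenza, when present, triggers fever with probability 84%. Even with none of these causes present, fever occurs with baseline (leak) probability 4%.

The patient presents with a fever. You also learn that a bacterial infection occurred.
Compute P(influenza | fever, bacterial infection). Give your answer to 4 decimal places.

P(influenza | fever, bacterial infection) ≈ 0.1303

Under noisy-OR, P(fever | causes) = 1 − (1−0.04)·∏(1−qᵢ) over the active causes.
Sum P(fever|·) weighted by the priors over both values of influenza:
  P(fever | bacterial infection) = 0.7984*0.89 + 0.967744*0.11
        = 0.710576 + 0.106452 = 0.817028
Keeping only the influenza-present terms gives 0.106452, so
  P(influenza | fever, bacterial infection) = 0.106452 / 0.817028 ≈ 0.1303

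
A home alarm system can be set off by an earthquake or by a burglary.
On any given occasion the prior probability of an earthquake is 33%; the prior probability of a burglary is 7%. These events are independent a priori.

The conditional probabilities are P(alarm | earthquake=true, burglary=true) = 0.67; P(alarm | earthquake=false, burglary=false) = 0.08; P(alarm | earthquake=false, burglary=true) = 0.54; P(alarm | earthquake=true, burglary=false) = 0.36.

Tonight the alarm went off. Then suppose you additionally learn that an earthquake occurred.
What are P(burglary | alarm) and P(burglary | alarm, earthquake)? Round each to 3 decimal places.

Sum P(alarm|·) weighted by the priors over the 4 (earthquake, burglary) configurations:
  P(alarm) = 0.08*0.67*0.93 + 0.54*0.67*0.07 + 0.36*0.33*0.93 + 0.67*0.33*0.07
        = 0.049848 + 0.025326 + 0.110484 + 0.015477 = 0.201135
Configurations with burglary contribute 0.040803, so
  P(burglary | alarm) = 0.040803 / 0.201135 ≈ 0.203

With the extra evidence:
By total probability over both values of burglary:
  P(alarm | earthquake) = 0.36×0.93 + 0.67×0.07
        = 0.334800 + 0.046900 = 0.381700
Keeping only the burglary-present terms gives 0.046900, so
  P(burglary | alarm, earthquake) = 0.046900 / 0.381700 ≈ 0.123
The drop from 0.203 to 0.123 is the explaining-away (discounting) effect.

P(burglary | alarm) ≈ 0.203; P(burglary | alarm, earthquake) ≈ 0.123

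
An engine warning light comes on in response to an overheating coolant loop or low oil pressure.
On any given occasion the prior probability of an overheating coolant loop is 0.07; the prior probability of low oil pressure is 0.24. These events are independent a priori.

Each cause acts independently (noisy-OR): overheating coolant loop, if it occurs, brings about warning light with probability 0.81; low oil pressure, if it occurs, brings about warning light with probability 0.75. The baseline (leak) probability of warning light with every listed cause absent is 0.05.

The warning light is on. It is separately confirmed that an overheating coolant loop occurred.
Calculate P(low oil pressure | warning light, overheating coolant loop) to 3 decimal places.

P(low oil pressure | warning light, overheating coolant loop) ≈ 0.269

Under noisy-OR, P(warning light | causes) = 1 − (1−0.05)·∏(1−qᵢ) over the active causes.
P(warning light | overheating coolant loop) = 0.8195×0.76 + 0.954875×0.24 = 0.622820 + 0.229170 = 0.851990
Restricting to configurations with low oil pressure present: 0.954875×0.24 = 0.229170.
Hence the posterior is 0.229170/0.851990 ≈ 0.269.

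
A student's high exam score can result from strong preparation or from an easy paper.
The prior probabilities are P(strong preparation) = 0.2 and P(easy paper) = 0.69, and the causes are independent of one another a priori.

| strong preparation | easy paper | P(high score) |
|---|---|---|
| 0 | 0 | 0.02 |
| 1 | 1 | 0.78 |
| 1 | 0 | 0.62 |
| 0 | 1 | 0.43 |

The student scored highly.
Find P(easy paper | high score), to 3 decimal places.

P(easy paper | high score) ≈ 0.888

P(high score) = 0.02*0.8*0.31 + 0.43*0.8*0.69 + 0.62*0.2*0.31 + 0.78*0.2*0.69 = 0.004960 + 0.237360 + 0.038440 + 0.107640 = 0.388400
Of this, 0.345000 comes from 0.237360 + 0.107640 (the easy paper=true cases).
So P(easy paper | high score) = 0.345000/0.388400 ≈ 0.888.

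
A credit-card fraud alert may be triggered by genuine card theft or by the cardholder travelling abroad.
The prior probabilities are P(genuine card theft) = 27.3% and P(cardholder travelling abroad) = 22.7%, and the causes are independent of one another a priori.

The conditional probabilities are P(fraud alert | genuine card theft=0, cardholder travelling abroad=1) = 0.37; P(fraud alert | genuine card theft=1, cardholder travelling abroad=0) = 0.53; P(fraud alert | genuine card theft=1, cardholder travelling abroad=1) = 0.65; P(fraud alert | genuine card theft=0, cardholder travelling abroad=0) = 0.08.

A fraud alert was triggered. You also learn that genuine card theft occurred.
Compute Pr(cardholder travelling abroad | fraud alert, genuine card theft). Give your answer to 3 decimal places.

Sum P(fraud alert|·) weighted by the priors over both values of cardholder travelling abroad:
  P(fraud alert | genuine card theft) = 0.53*0.773 + 0.65*0.227
        = 0.409690 + 0.147550 = 0.557240
The terms with cardholder travelling abroad present sum to 0.147550, so
  P(cardholder travelling abroad | fraud alert, genuine card theft) = 0.147550 / 0.557240 ≈ 0.265

Pr(cardholder travelling abroad | fraud alert, genuine card theft) ≈ 0.265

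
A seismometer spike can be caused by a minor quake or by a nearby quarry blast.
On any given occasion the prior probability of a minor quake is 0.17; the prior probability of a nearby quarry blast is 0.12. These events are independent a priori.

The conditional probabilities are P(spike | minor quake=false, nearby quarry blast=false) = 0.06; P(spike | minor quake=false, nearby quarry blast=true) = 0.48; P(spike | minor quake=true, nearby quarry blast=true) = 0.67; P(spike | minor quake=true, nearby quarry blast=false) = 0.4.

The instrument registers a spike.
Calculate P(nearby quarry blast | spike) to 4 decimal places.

P(nearby quarry blast | spike) ≈ 0.3723

Sum P(spike|·) weighted by the priors over the 4 (minor quake, nearby quarry blast) configurations:
  P(spike) = 0.06×0.83×0.88 + 0.48×0.83×0.12 + 0.4×0.17×0.88 + 0.67×0.17×0.12
        = 0.043824 + 0.047808 + 0.059840 + 0.013668 = 0.165140
The terms with nearby quarry blast present sum to 0.061476, so
  P(nearby quarry blast | spike) = 0.061476 / 0.165140 ≈ 0.3723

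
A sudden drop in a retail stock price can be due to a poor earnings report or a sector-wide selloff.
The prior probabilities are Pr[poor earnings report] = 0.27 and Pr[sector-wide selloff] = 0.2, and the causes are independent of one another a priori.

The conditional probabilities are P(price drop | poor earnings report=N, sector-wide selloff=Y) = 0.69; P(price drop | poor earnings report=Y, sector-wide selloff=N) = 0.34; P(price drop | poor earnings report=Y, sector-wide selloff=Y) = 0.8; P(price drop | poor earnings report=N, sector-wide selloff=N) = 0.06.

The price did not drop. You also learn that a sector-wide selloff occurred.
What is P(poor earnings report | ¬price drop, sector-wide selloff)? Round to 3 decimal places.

P(poor earnings report | ¬price drop, sector-wide selloff) ≈ 0.193

P(¬price drop | sector-wide selloff) = 0.31·0.73 + 0.2·0.27 = 0.226300 + 0.054000 = 0.280300
The poor earnings report-present share is 0.2·0.27 = 0.054000.
P(poor earnings report | ¬price drop, sector-wide selloff) = 0.054000 / 0.280300 ≈ 0.193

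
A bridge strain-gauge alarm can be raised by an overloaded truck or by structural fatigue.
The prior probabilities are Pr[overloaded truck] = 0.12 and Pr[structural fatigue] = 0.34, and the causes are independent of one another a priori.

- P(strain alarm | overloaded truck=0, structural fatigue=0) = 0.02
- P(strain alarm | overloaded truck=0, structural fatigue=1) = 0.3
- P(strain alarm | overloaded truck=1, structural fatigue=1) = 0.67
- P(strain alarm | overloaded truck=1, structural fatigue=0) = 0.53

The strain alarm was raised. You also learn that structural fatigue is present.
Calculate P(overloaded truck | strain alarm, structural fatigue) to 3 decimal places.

P(strain alarm | structural fatigue) = 0.3×0.88 + 0.67×0.12 = 0.264000 + 0.080400 = 0.344400
The overloaded truck-present share is 0.67×0.12 = 0.080400.
So P(overloaded truck | strain alarm, structural fatigue) = 0.080400/0.344400 ≈ 0.233.

P(overloaded truck | strain alarm, structural fatigue) ≈ 0.233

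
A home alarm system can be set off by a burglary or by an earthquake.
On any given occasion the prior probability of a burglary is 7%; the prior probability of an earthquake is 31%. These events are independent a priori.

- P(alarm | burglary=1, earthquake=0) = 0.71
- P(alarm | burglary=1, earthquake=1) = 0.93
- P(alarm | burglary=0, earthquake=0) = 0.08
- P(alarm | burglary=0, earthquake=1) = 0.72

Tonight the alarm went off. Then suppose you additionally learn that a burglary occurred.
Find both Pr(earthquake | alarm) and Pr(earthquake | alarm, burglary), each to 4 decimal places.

Enumerate the 4 (burglary, earthquake) configurations and weight by the priors:
  P(alarm) = 0.08*0.93*0.69 + 0.72*0.93*0.31 + 0.71*0.07*0.69 + 0.93*0.07*0.31
        = 0.051336 + 0.207576 + 0.034293 + 0.020181 = 0.313386
The terms with earthquake present sum to 0.227757, so
  P(earthquake | alarm) = 0.227757 / 0.313386 ≈ 0.7268

With the extra evidence:
For the numerator, keep only earthquake=true terms: 0.93*0.31 = 0.288300
Denominator P(alarm | burglary): 0.71*0.69 + 0.93*0.31 = 0.778200
Posterior = 0.288300 / 0.778200 ≈ 0.3705
— burglary explains away the evidence for earthquake.

Pr(earthquake | alarm) ≈ 0.7268; Pr(earthquake | alarm, burglary) ≈ 0.3705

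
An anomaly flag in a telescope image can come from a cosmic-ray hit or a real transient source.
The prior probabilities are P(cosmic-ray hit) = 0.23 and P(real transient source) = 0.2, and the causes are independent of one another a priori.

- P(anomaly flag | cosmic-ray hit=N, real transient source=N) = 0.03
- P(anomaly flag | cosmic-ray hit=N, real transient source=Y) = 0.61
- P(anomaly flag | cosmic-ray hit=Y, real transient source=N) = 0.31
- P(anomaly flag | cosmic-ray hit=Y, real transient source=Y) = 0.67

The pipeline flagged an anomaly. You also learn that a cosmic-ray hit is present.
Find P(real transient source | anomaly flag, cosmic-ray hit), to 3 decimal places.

Weight on real transient source=true, given the evidence: 0.67*0.2 = 0.134000
Normalizer over all consistent configurations: 0.31*0.8 + 0.67*0.2 = 0.382000
Posterior = 0.134000 / 0.382000 ≈ 0.351

P(real transient source | anomaly flag, cosmic-ray hit) ≈ 0.351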